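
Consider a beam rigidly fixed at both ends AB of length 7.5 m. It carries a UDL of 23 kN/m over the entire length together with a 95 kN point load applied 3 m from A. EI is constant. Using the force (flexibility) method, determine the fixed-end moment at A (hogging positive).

Release both end moments; the primary structure is a simply-supported span AB with redundants M_A and M_B.
On the primary (simply-supported) span, the end slopes from the loading are:
  at A: UDL 23: wL³/(24EI) = 404.3/EI
  at B: UDL 23: wL³/(24EI) = 404.3/EI
  at A: point load 95 at a = 3: Pab(L + b)/(6LEI) = 342/EI
  at B: point load 95 at a = 3: Pab(L + a)/(6LEI) = 299.2/EI
  θ_A0 = 746.3/EI,  θ_B0 = 703.5/EI
Flexibility coefficients: a unit moment at one end gives L/(3EI) there and L/(6EI) at the far end, so f₁₁ = f₂₂ = 2.5/EI and f₁₂ = f₂₁ = 1.25/EI.
Compatibility — zero rotation at each built-in end:
  2.5 M_A + 1.25 M_B = 746.3
  1.25 M_A + 2.5 M_B = 703.5
Solving the pair gives M_A = 210.4 kN·m and M_B = 176.2 kN·m (hogging).

M_A = 210.4 kN·m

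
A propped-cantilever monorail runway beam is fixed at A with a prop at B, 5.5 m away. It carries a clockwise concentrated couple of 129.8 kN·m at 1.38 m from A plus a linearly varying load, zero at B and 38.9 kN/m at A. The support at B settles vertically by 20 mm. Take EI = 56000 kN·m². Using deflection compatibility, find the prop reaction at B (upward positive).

Choose R_B as the redundant. The primary structure is the cantilever fixed at A.
Primary-structure tip deflection at B by superposition:
  clockwise couple 129.8 at a = 1.38: M₀a(2L − a)/(2EI) = 861.6/EI
  triangular load, peak 38.9 at the fixed end: w₀L⁴/(30EI) = 1187/EI
  δ_0 = 2048/EI
Flexibility coefficient — unit upward force at B: δ_{BB} = L³/(3EI) = 55.46/EI.
With EI = 56000 kN·m²: δ_0 = 0.036574 m and δ_{BB} = 0.00099 m/kN.
Compatibility — the beam at B must follow the support down by 0.02 m: δ_0 − R_B·δ_{BB} = 0.02, so R_B = (0.036574 − 0.02)/0.00099 = 16.74 kN.

R_B = 16.74 kN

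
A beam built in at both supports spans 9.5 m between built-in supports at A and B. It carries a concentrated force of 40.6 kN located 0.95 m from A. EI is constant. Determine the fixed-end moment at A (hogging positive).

M_A = 31.24 kN·m

Release both end moments; the primary structure is a simply-supported span AB with redundants M_A and M_B.
End rotations of the released simple span under the applied load (×1/EI):
  at A: point load 40.6 at a = 0.95: Pab(L + b)/(6LEI) = 104.4/EI
  at B: point load 40.6 at a = 0.95: Pab(L + a)/(6LEI) = 60.46/EI
  θ_A0 = 104.4/EI,  θ_B0 = 60.46/EI
Flexibility coefficients: a unit moment at one end gives L/(3EI) there and L/(6EI) at the far end, so f₁₁ = f₂₂ = 3.167/EI and f₁₂ = f₂₁ = 1.583/EI.
Compatibility — zero rotation at each built-in end:
  3.167 M_A + 1.583 M_B = 104.4
  1.583 M_A + 3.167 M_B = 60.46
Solving the pair gives M_A = 31.24 kN·m and M_B = 3.471 kN·m (hogging).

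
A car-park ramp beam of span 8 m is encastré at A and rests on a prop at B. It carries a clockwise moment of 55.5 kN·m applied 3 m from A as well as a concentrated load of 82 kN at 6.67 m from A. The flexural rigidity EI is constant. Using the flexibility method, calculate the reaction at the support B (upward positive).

R_B = 68.08 kN

Release the roller at B. Primary structure: cantilever fixed at A.
Primary-structure tip deflection at B by superposition:
  clockwise couple 55.5 at a = 3: M₀a(2L − a)/(2EI) = 1082/EI
  point load 82 at a = 6.67: Pa²(3L − a)/(6EI) = 10537/EI
  δ_0 = 11619/EI
Tip deflection under a unit load at B: L³/(3EI) = 170.7/EI.
The prop prevents deflection at B: R_B = δ_0/δ_{BB} = 11619/170.7 = 68.08 kN.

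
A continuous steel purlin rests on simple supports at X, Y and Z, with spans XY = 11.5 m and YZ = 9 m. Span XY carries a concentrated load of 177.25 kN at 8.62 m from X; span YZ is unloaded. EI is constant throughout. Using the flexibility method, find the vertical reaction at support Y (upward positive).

Take M_Y as the redundant. Released structure: two simple spans XY and YZ with a hinge at Y.
Rotations at Y on the released spans (each span's end-slope, ×1/EI):
  span XY: point load 177.25 at a = 8.62: Pab(L + a)/(6LEI) = 1283/EI
  relative rotation θ_0 = (1283 + 0)/EI = 1283/EI
A unit hogging moment at Y produces rotation L₁/(3EI) + L₂/(3EI) = 6.833/EI.
Compatibility: M_Y·(L₁+L₂)/(3EI) = θ_0, giving M_Y = 187.8 kN·m (hogging).
Span XY, ΣM about X with M_Y applied at Y: R_Y^{XY}·11.5 = 1528 + 187.8, so R_Y^{XY} = 149.2 kN and R_X = 177.2 − 149.2 = 28.06 kN.
Span YZ, ΣM about Z: R_Y^{YZ}·9 = 0 + 187.8, so R_Y^{YZ} = 20.86 kN and R_Z = 0 − 20.86 = -20.86 kN.
R_Y = 149.2 + 20.86 = 170.1 kN.

R_Y = 170.1 kN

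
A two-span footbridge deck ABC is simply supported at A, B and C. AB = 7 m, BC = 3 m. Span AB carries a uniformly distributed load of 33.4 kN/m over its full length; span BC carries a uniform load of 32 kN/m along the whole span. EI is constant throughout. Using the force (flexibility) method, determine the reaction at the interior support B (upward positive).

Take M_B as the redundant. Released structure: two simple spans AB and BC with a hinge at B.
Rotations at B on the released spans (each span's end-slope, ×1/EI):
  span AB: UDL 33.4: wL³/(24EI) = 477.3/EI
  span BC: UDL 32: wL³/(24EI) = 36/EI
  relative rotation θ_0 = (477.3 + 36)/EI = 513.3/EI
A unit hogging moment at B produces rotation L₁/(3EI) + L₂/(3EI) = 3.333/EI.
Slope continuity at B: θ_0 = M_B·3.333/EI, so M_B = 513.3/3.333 = 154 kN·m (hogging).
Span AB, ΣM about A with M_B applied at B: R_B^{AB}·7 = 818.3 + 154, so R_B^{AB} = 138.9 kN and R_A = 233.8 − 138.9 = 94.9 kN.
Span BC, ΣM about C: R_B^{BC}·3 = 144 + 154, so R_B^{BC} = 99.33 kN and R_C = 96 − 99.33 = -3.334 kN.
R_B = 138.9 + 99.33 = 238.2 kN.

R_B = 238.2 kN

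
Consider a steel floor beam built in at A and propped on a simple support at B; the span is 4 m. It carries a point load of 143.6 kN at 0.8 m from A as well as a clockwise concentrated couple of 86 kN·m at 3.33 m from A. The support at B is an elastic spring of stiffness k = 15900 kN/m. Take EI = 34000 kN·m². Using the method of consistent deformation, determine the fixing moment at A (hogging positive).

Take the reaction at B as the redundant and release it; the primary structure is a cantilever fixed at A.
Downward deflection at the released point B due to the loads:
  point load 143.6 at a = 0.8: Pa²(3L − a)/(6EI) = 171.6/EI
  clockwise couple 86 at a = 3.33: M₀a(2L − a)/(2EI) = 668.7/EI
  δ_0 = 840.3/EI
Flexibility coefficient — unit upward force at B: δ_{BB} = L³/(3EI) = 21.33/EI.
With EI = 34000 kN·m²: δ_0 = 0.024713 m and δ_{BB} = 0.000627 m/kN.
Compatibility — the spring shortens by R_B/k under the reaction it provides: δ_0 − R_B·δ_{BB} = R_B/k. With 1/k = 0.000063 m/kN, R_B = δ_0 / (δ_{BB} + 1/k) = 0.024713 / (0.000627 + 0.000063) = 35.8 kN.
Moment equilibrium about A: M_A = Σ(load moments about A) − R_B·L = 200.9 − 35.8×4 = 57.69 kN·m.

M_A = 57.69 kN·m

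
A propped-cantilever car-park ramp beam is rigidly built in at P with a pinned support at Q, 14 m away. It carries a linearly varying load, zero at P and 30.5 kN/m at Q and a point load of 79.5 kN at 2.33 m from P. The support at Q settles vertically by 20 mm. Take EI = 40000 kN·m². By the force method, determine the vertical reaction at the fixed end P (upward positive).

R_P = 173.3 kN

Remove the prop at Q; the released (primary) structure is a cantilever built in at P.
Downward deflection at the released point Q due to the loads:
  triangular load, peak 30.5 at the free end: 11w₀L⁴/(120EI) = 107405/EI
  point load 79.5 at a = 2.33: Pa²(3L − a)/(6EI) = 2854/EI
  δ_0 = 110258/EI
Flexibility coefficient — unit upward force at Q: δ_{QQ} = L³/(3EI) = 914.7/EI.
With EI = 40000 kN·m²: δ_0 = 2.7565 m and δ_{QQ} = 0.022867 m/kN.
Compatibility — the beam at Q must follow the support down by 0.02 m: δ_0 − R_Q·δ_{QQ} = 0.02, so R_Q = (2.7565 − 0.02)/0.022867 = 119.7 kN.
Vertical equilibrium: R_P = ΣP − R_Q = 293 − 119.7 = 173.3 kN.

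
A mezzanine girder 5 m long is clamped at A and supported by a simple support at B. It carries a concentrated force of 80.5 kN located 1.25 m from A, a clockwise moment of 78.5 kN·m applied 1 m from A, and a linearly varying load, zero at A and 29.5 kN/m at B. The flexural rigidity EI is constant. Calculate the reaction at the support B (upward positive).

Choose R_B as the redundant. The primary structure is the cantilever fixed at A.
Free-end deflection of the primary structure under the applied loading (downward +):
  point load 80.5 at a = 1.25: Pa²(3L − a)/(6EI) = 288.2/EI
  clockwise couple 78.5 at a = 1: M₀a(2L − a)/(2EI) = 353.2/EI
  triangular load, peak 29.5 at the free end: 11w₀L⁴/(120EI) = 1690/EI
  δ_0 = 2332/EI
Tip deflection under a unit load at B: L³/(3EI) = 41.67/EI.
Compatibility at B: δ_0 − R_B·δ_{BB} = 0, so R_B = 2332/41.67 = 55.96 kN.

R_B = 55.96 kN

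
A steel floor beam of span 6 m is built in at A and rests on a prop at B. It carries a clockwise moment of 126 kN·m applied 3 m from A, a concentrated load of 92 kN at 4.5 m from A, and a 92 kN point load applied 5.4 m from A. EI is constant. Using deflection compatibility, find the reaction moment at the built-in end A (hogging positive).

Take the reaction at B as the redundant and release it; the primary structure is a cantilever fixed at A.
Free-end deflection of the primary structure under the applied loading (downward +):
  clockwise couple 126 at a = 3: M₀a(2L − a)/(2EI) = 1701/EI
  point load 92 at a = 4.5: Pa²(3L − a)/(6EI) = 4192/EI
  point load 92 at a = 5.4: Pa²(3L − a)/(6EI) = 5634/EI
  δ_0 = 11526/EI
Flexibility coefficient — unit upward force at B: δ_{BB} = L³/(3EI) = 72/EI.
The prop prevents deflection at B: R_B = δ_0/δ_{BB} = 11526/72 = 160.1 kN.
Moment equilibrium about A: M_A = Σ(load moments about A) − R_B·L = 1037 − 160.1×6 = 76.26 kN·m.

M_A = 76.26 kN·m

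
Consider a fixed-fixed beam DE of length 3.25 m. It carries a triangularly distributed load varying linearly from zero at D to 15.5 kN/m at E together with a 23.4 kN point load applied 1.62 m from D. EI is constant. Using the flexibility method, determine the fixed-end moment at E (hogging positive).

M_E = 17.66 kN·m

Release both end moments; the primary structure is a simply-supported span DE with redundants M_D and M_E.
Simple-span end rotations at D and E under the given loads:
  at D: triangular load, peak 15.5: 7w₀L³/(360EI) = 10.35/EI
  at E: triangular load, peak 15.5: w₀L³/(45EI) = 11.82/EI
  at D: point load 23.4 at a = 1.62: Pab(L + b)/(6LEI) = 15.46/EI
  at E: point load 23.4 at a = 1.62: Pab(L + a)/(6LEI) = 15.43/EI
  θ_D0 = 25.81/EI,  θ_E0 = 27.26/EI
Flexibility coefficients: a unit moment at one end gives L/(3EI) there and L/(6EI) at the far end, so f₁₁ = f₂₂ = 1.083/EI and f₁₂ = f₂₁ = 0.5417/EI.
Compatibility — zero rotation at each built-in end:
  1.083 M_D + 0.5417 M_E = 25.81
  0.5417 M_D + 1.083 M_E = 27.26
Solving the pair gives M_D = 14.99 kN·m and M_E = 17.66 kN·m (hogging).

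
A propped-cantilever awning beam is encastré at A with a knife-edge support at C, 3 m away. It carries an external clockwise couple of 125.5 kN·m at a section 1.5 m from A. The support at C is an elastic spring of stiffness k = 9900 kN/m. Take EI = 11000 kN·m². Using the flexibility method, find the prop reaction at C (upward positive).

Release the roller at C. Primary structure: cantilever fixed at A.
Primary-structure tip deflection at C by superposition:
  clockwise couple 125.5 at a = 1.5: M₀a(2L − a)/(2EI) = 423.6/EI
Tip deflection under a unit load at C: L³/(3EI) = 9/EI.
With EI = 11000 kN·m²: δ_0 = 0.038506 m and δ_{CC} = 0.000818 m/kN.
Compatibility — the spring shortens by R_C/k under the reaction it provides: δ_0 − R_C·δ_{CC} = R_C/k. With 1/k = 0.000101 m/kN, R_C = δ_0 / (δ_{CC} + 1/k) = 0.038506 / (0.000818 + 0.000101) = 41.89 kN.

R_C = 41.89 kN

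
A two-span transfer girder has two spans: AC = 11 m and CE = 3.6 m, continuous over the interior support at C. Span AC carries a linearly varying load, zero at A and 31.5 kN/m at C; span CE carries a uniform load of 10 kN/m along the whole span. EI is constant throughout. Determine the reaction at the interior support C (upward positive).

Take M_C as the redundant. Released structure: two simple spans AC and CE with a hinge at C.
End slopes at the hinge C, treating each span as simply supported:
  span AC: triangular load, peak 31.5: w₀L³/(45EI) = 931.7/EI
  span CE: UDL 10: wL³/(24EI) = 19.44/EI
  relative rotation θ_0 = (931.7 + 19.44)/EI = 951.1/EI
A unit hogging moment at C produces rotation L₁/(3EI) + L₂/(3EI) = 4.867/EI.
Compatibility: M_C·(L₁+L₂)/(3EI) = θ_0, giving M_C = 195.4 kN·m (hogging).
Span AC, ΣM about A with M_C applied at C: R_C^{AC}·11 = 1270 + 195.4, so R_C^{AC} = 133.3 kN and R_A = 173.2 − 133.3 = 39.98 kN.
Span CE, ΣM about E: R_C^{CE}·3.6 = 64.8 + 195.4, so R_C^{CE} = 72.29 kN and R_E = 36 − 72.29 = -36.29 kN.
R_C = 133.3 + 72.29 = 205.6 kN.

R_C = 205.6 kN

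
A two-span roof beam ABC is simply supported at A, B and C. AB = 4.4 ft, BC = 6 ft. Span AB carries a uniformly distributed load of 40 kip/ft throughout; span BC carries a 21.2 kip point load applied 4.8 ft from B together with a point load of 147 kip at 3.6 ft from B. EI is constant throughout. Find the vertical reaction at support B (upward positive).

Take M_B as the redundant. Released structure: two simple spans AB and BC with a hinge at B.
Discontinuity in slope at B on the released structure — sum the simple-span end rotations:
  span AB: UDL 40: wL³/(24EI) = 142/EI
  span BC: point load 21.2 at a = 4.8: Pab(L + b)/(6LEI) = 24.42/EI
  span BC: point load 147 at a = 3.6: Pab(L + b)/(6LEI) = 296.4/EI
  relative rotation θ_0 = (142 + 320.8)/EI = 462.7/EI
A unit hogging moment at B produces rotation L₁/(3EI) + L₂/(3EI) = 3.467/EI.
Slope continuity at B: θ_0 = M_B·3.467/EI, so M_B = 462.7/3.467 = 133.5 kip·ft (hogging).
Span AB, ΣM about A with M_B applied at B: R_B^{AB}·4.4 = 387.2 + 133.5, so R_B^{AB} = 118.3 kip and R_A = 176 − 118.3 = 57.66 kip.
Span BC, ΣM about C: R_B^{BC}·6 = 378.2 + 133.5, so R_B^{BC} = 85.29 kip and R_C = 168.2 − 85.29 = 82.91 kip.
R_B = 118.3 + 85.29 = 203.6 kip.

R_B = 203.6 kip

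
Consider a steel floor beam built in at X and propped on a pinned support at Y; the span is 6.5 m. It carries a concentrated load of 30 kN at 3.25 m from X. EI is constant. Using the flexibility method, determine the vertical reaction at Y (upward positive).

Choose R_Y as the redundant. The primary structure is the cantilever fixed at X.
Primary-structure tip deflection at Y by superposition:
  point load 30 at a = 3.25: Pa²(3L − a)/(6EI) = 858.2/EI
Tip deflection under a unit load at Y: L³/(3EI) = 91.54/EI.
The prop prevents deflection at Y: R_Y = δ_0/δ_{YY} = 858.2/91.54 = 9.375 kN.

R_Y = 9.375 kN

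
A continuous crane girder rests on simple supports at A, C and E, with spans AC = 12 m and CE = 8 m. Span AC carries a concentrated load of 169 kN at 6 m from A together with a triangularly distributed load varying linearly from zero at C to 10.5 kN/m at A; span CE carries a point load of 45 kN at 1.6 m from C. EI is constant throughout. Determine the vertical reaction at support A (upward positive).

R_A = 101.3 kN

Release continuity at C by inserting a hinge; the redundant is the internal moment M_C. The primary structure is two simply-supported spans AC and CE.
Rotations at C on the released spans (each span's end-slope, ×1/EI):
  span AC: point load 169 at a = 6: Pab(L + a)/(6LEI) = 1521/EI
  span AC: triangular load, peak 10.5: 7w₀L³/(360EI) = 352.8/EI
  span CE: point load 45 at a = 1.6: Pab(L + b)/(6LEI) = 138.2/EI
  relative rotation θ_0 = (1874 + 138.2)/EI = 2012/EI
A unit hogging moment at C produces rotation L₁/(3EI) + L₂/(3EI) = 6.667/EI.
Compatibility: M_C·(L₁+L₂)/(3EI) = θ_0, giving M_C = 301.8 kN·m (hogging).
Span AC, ΣM about A with M_C applied at C: R_C^{AC}·12 = 1266 + 301.8, so R_C^{AC} = 130.7 kN and R_A = 232 − 130.7 = 101.3 kN.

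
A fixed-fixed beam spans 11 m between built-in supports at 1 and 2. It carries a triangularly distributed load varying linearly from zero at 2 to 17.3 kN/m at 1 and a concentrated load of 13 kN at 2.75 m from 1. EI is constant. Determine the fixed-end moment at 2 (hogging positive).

Take the two fixed-end moments M_1, M_2 as redundants; the released structure is the simple span 12.
On the primary (simply-supported) span, the end slopes from the loading are:
  at 1: triangular load, peak 17.3: w₀L³/(45EI) = 511.7/EI
  at 2: triangular load, peak 17.3: 7w₀L³/(360EI) = 447.7/EI
  at 1: point load 13 at a = 2.75: Pab(L + b)/(6LEI) = 86.02/EI
  at 2: point load 13 at a = 2.75: Pab(L + a)/(6LEI) = 61.45/EI
  θ_10 = 597.7/EI,  θ_20 = 509.2/EI
Flexibility coefficients: a unit moment at one end gives L/(3EI) there and L/(6EI) at the far end, so f₁₁ = f₂₂ = 3.667/EI and f₁₂ = f₂₁ = 1.833/EI.
Compatibility — zero rotation at each built-in end:
  3.667 M_1 + 1.833 M_2 = 597.7
  1.833 M_1 + 3.667 M_2 = 509.2
Solving the pair gives M_1 = 124.8 kN·m and M_2 = 76.48 kN·m (hogging).

M_2 = 76.48 kN·m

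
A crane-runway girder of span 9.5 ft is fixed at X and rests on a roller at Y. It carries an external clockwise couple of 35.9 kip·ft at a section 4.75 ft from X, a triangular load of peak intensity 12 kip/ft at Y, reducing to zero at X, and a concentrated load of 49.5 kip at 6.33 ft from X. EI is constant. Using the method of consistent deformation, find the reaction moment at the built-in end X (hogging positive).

Release the roller at Y. Primary structure: cantilever fixed at X.
Primary-structure tip deflection at Y by superposition:
  clockwise couple 35.9 at a = 4.75: M₀a(2L − a)/(2EI) = 1215/EI
  triangular load, peak 12 at the free end: 11w₀L⁴/(120EI) = 8960/EI
  point load 49.5 at a = 6.33: Pa²(3L − a)/(6EI) = 7329/EI
  δ_0 = 17503/EI
Flexibility coefficient — unit upward force at Y: δ_{YY} = L³/(3EI) = 285.8/EI.
Compatibility at Y: δ_0 − R_Y·δ_{YY} = 0, so R_Y = 17503/285.8 = 61.24 kip.
Moment equilibrium about X: M_X = Σ(load moments about X) − R_Y·L = 710.2 − 61.24×9.5 = 128.4 kip·ft.

M_X = 128.4 kip·ft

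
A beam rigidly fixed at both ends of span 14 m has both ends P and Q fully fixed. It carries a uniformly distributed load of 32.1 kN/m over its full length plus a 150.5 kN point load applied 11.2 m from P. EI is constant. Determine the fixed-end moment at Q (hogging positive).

Take the two fixed-end moments M_P, M_Q as redundants; the released structure is the simple span PQ.
On the primary (simply-supported) span, the end slopes from the loading are:
  at P: UDL 32.1: wL³/(24EI) = 3670/EI
  at Q: UDL 32.1: wL³/(24EI) = 3670/EI
  at P: point load 150.5 at a = 11.2: Pab(L + b)/(6LEI) = 943.9/EI
  at Q: point load 150.5 at a = 11.2: Pab(L + a)/(6LEI) = 1416/EI
  θ_P0 = 4614/EI,  θ_Q0 = 5086/EI
Flexibility coefficients: a unit moment at one end gives L/(3EI) there and L/(6EI) at the far end, so f₁₁ = f₂₂ = 4.667/EI and f₁₂ = f₂₁ = 2.333/EI.
Compatibility — zero rotation at each built-in end:
  4.667 M_P + 2.333 M_Q = 4614
  2.333 M_P + 4.667 M_Q = 5086
Solving the pair gives M_P = 591.7 kN·m and M_Q = 794 kN·m (hogging).

M_Q = 794 kN·m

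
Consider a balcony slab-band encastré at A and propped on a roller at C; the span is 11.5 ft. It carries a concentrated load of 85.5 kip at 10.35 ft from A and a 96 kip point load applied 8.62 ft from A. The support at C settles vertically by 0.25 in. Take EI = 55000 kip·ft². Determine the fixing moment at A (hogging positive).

M_A = 204.2 kip·ft

Release the roller at C. Primary structure: cantilever fixed at A.
Primary-structure tip deflection at C by superposition:
  point load 85.5 at a = 10.35: Pa²(3L − a)/(6EI) = 36865/EI
  point load 96 at a = 8.62: Pa²(3L − a)/(6EI) = 30768/EI
  δ_0 = 67633/EI
Flexibility coefficient — unit upward force at C: δ_{CC} = L³/(3EI) = 507/EI.
With EI = 55000 kip·ft²: δ_0 = 1.2297 ft and δ_{CC} = 0.009217 ft/kip.
Compatibility — the beam at C must follow the support down by 0.02083 ft: δ_0 − R_C·δ_{CC} = 0.02083, so R_C = (1.2297 − 0.02083)/0.009217 = 131.1 kip.
Moment equilibrium about A: M_A = Σ(load moments about A) − R_C·L = 1712 − 131.1×11.5 = 204.2 kip·ft.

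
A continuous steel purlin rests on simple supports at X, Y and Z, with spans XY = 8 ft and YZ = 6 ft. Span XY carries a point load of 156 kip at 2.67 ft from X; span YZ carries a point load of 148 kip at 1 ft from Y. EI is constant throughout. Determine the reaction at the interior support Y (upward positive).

Take M_Y as the redundant. Released structure: two simple spans XY and YZ with a hinge at Y.
Rotations at Y on the released spans (each span's end-slope, ×1/EI):
  span XY: point load 156 at a = 2.67: Pab(L + a)/(6LEI) = 493.5/EI
  span YZ: point load 148 at a = 1: Pab(L + b)/(6LEI) = 226.1/EI
  relative rotation θ_0 = (493.5 + 226.1)/EI = 719.6/EI
A unit hogging moment at Y produces rotation L₁/(3EI) + L₂/(3EI) = 4.667/EI.
Compatibility: M_Y·(L₁+L₂)/(3EI) = θ_0, giving M_Y = 154.2 kip·ft (hogging).
Span XY, ΣM about X with M_Y applied at Y: R_Y^{XY}·8 = 416.5 + 154.2, so R_Y^{XY} = 71.34 kip and R_X = 156 − 71.34 = 84.66 kip.
Span YZ, ΣM about Z: R_Y^{YZ}·6 = 740 + 154.2, so R_Y^{YZ} = 149 kip and R_Z = 148 − 149 = -1.034 kip.
R_Y = 71.34 + 149 = 220.4 kip.

R_Y = 220.4 kip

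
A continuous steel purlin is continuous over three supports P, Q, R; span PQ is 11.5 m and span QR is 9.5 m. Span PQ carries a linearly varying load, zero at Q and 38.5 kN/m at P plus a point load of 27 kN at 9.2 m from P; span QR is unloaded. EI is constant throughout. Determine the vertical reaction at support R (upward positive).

Take M_Q as the redundant. Released structure: two simple spans PQ and QR with a hinge at Q.
Discontinuity in slope at Q on the released structure — sum the simple-span end rotations:
  span PQ: triangular load, peak 38.5: 7w₀L³/(360EI) = 1139/EI
  span PQ: point load 27 at a = 9.2: Pab(L + a)/(6LEI) = 171.4/EI
  relative rotation θ_0 = (1310 + 0)/EI = 1310/EI
A unit hogging moment at Q produces rotation L₁/(3EI) + L₂/(3EI) = 7/EI.
Slope continuity at Q: θ_0 = M_Q·7/EI, so M_Q = 1310/7 = 187.1 kN·m (hogging).
Span QR, ΣM about R: R_Q^{QR}·9.5 = 0 + 187.1, so R_Q^{QR} = 19.7 kN and R_R = 0 − 19.7 = -19.7 kN.

R_R = -19.7 kN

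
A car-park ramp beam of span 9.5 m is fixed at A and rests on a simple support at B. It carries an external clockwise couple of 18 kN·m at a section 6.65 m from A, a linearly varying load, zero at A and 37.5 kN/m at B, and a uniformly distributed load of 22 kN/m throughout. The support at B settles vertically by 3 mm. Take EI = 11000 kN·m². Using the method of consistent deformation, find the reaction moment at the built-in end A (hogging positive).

Choose R_B as the redundant. The primary structure is the cantilever fixed at A.
Deflection at B on the released cantilever, summing each load's contribution:
  clockwise couple 18 at a = 6.65: M₀a(2L − a)/(2EI) = 739.1/EI
  triangular load, peak 37.5 at the free end: 11w₀L⁴/(120EI) = 27999/EI
  UDL 22: wL⁴/(8EI) = 22399/EI
  δ_0 = 51137/EI
Tip deflection under a unit load at B: L³/(3EI) = 285.8/EI.
With EI = 11000 kN·m²: δ_0 = 4.6488 m and δ_{BB} = 0.025981 m/kN.
Compatibility — the beam at B must follow the support down by 0.003 m: δ_0 − R_B·δ_{BB} = 0.003, so R_B = (4.6488 − 0.003)/0.025981 = 178.8 kN.
Moment equilibrium about A: M_A = Σ(load moments about A) − R_B·L = 2139 − 178.8×9.5 = 440.1 kN·m.

M_A = 440.1 kN·m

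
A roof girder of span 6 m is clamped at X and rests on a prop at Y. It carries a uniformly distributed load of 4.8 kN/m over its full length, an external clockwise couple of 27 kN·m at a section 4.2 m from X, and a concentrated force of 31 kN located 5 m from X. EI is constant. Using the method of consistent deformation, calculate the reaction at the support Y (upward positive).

R_Y = 40.26 kN

Release the roller at Y. Primary structure: cantilever fixed at X.
Downward deflection at the released point Y due to the loads:
  UDL 4.8: wL⁴/(8EI) = 777.6/EI
  clockwise couple 27 at a = 4.2: M₀a(2L − a)/(2EI) = 442.3/EI
  point load 31 at a = 5: Pa²(3L − a)/(6EI) = 1679/EI
  δ_0 = 2899/EI
Flexibility coefficient — unit upward force at Y: δ_{YY} = L³/(3EI) = 72/EI.
Compatibility at Y: δ_0 − R_Y·δ_{YY} = 0, so R_Y = 2899/72 = 40.26 kN.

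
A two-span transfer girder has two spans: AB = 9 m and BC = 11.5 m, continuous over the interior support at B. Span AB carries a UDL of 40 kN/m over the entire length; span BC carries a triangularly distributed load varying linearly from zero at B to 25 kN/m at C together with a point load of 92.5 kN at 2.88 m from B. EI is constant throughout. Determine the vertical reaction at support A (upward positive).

R_A = 137.3 kN

Take M_B as the redundant. Released structure: two simple spans AB and BC with a hinge at B.
End slopes at the hinge B, treating each span as simply supported:
  span AB: UDL 40: wL³/(24EI) = 1215/EI
  span BC: triangular load, peak 25: 7w₀L³/(360EI) = 739.3/EI
  span BC: point load 92.5 at a = 2.88: Pab(L + b)/(6LEI) = 669.6/EI
  relative rotation θ_0 = (1215 + 1409)/EI = 2624/EI
A unit hogging moment at B produces rotation L₁/(3EI) + L₂/(3EI) = 6.833/EI.
Slope continuity at B: θ_0 = M_B·6.833/EI, so M_B = 2624/6.833 = 384 kN·m (hogging).
Span AB, ΣM about A with M_B applied at B: R_B^{AB}·9 = 1620 + 384, so R_B^{AB} = 222.7 kN and R_A = 360 − 222.7 = 137.3 kN.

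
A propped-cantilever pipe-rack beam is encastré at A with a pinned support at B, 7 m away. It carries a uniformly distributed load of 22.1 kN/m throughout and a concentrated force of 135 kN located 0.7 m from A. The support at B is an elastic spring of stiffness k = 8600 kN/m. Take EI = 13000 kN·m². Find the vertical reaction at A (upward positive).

Release the roller at B. Primary structure: cantilever fixed at A.
Free-end deflection of the primary structure under the applied loading (downward +):
  UDL 22.1: wL⁴/(8EI) = 6633/EI
  point load 135 at a = 0.7: Pa²(3L − a)/(6EI) = 223.8/EI
  δ_0 = 6857/EI
Tip deflection under a unit load at B: L³/(3EI) = 114.3/EI.
With EI = 13000 kN·m²: δ_0 = 0.52743 m and δ_{BB} = 0.008795 m/kN.
Compatibility — the spring shortens by R_B/k under the reaction it provides: δ_0 − R_B·δ_{BB} = R_B/k. With 1/k = 0.000116 m/kN, R_B = δ_0 / (δ_{BB} + 1/k) = 0.52743 / (0.008795 + 0.000116) = 59.19 kN.
Vertical equilibrium: R_A = ΣP − R_B = 289.7 − 59.19 = 230.5 kN.

R_A = 230.5 kN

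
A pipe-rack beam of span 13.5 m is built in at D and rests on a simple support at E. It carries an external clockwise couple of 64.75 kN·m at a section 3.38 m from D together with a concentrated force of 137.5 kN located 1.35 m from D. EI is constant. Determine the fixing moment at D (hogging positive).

M_D = 180.9 kN·m

Choose R_E as the redundant. The primary structure is the cantilever fixed at D.
Deflection at E on the released cantilever, summing each load's contribution:
  clockwise couple 64.75 at a = 3.38: M₀a(2L − a)/(2EI) = 2585/EI
  point load 137.5 at a = 1.35: Pa²(3L − a)/(6EI) = 1635/EI
  δ_0 = 4220/EI
Flexibility coefficient — unit upward force at E: δ_{EE} = L³/(3EI) = 820.1/EI.
Compatibility at E: δ_0 − R_E·δ_{EE} = 0, so R_E = 4220/820.1 = 5.145 kN.
Moment equilibrium about D: M_D = Σ(load moments about D) − R_E·L = 250.4 − 5.145×13.5 = 180.9 kN·m.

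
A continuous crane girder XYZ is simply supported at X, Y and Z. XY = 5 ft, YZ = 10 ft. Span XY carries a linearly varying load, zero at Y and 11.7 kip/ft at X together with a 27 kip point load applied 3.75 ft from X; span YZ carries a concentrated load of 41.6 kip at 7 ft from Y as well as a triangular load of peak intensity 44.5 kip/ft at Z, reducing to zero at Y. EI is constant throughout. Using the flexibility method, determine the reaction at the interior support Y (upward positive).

R_Y = 183.8 kip

Release continuity at Y by inserting a hinge; the redundant is the internal moment M_Y. The primary structure is two simply-supported spans XY and YZ.
Rotations at Y on the released spans (each span's end-slope, ×1/EI):
  span XY: triangular load, peak 11.7: 7w₀L³/(360EI) = 28.44/EI
  span XY: point load 27 at a = 3.75: Pab(L + a)/(6LEI) = 36.91/EI
  span YZ: point load 41.6 at a = 7: Pab(L + b)/(6LEI) = 189.3/EI
  span YZ: triangular load, peak 44.5: 7w₀L³/(360EI) = 865.3/EI
  relative rotation θ_0 = (65.35 + 1055)/EI = 1120/EI
A unit hogging moment at Y produces rotation L₁/(3EI) + L₂/(3EI) = 5/EI.
Compatibility: M_Y·(L₁+L₂)/(3EI) = θ_0, giving M_Y = 224 kip·ft (hogging).
Span XY, ΣM about X with M_Y applied at Y: R_Y^{XY}·5 = 150 + 224, so R_Y^{XY} = 74.8 kip and R_X = 56.25 − 74.8 = -18.55 kip.
Span YZ, ΣM about Z: R_Y^{YZ}·10 = 866.5 + 224, so R_Y^{YZ} = 109 kip and R_Z = 264.1 − 109 = 155.1 kip.
R_Y = 74.8 + 109 = 183.8 kip.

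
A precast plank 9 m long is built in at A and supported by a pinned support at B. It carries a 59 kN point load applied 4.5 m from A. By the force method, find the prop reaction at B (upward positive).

Choose R_B as the redundant. The primary structure is the cantilever fixed at A.
Downward deflection at the released point B due to the loads:
  point load 59 at a = 4.5: Pa²(3L − a)/(6EI) = 4480/EI
Tip deflection under a unit load at B: L³/(3EI) = 243/EI.
The prop prevents deflection at B: R_B = δ_0/δ_{BB} = 4480/243 = 18.44 kN.

R_B = 18.44 kN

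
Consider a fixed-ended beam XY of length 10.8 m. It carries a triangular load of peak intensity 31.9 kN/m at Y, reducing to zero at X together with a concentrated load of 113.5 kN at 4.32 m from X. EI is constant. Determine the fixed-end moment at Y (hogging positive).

M_Y = 303.7 kN·m

Release both end moments; the primary structure is a simply-supported span XY with redundants M_X and M_Y.
Simple-span end rotations at X and Y under the given loads:
  at X: triangular load, peak 31.9: 7w₀L³/(360EI) = 781.4/EI
  at Y: triangular load, peak 31.9: w₀L³/(45EI) = 893/EI
  at X: point load 113.5 at a = 4.32: Pab(L + b)/(6LEI) = 847.3/EI
  at Y: point load 113.5 at a = 4.32: Pab(L + a)/(6LEI) = 741.4/EI
  θ_X0 = 1629/EI,  θ_Y0 = 1634/EI
Flexibility coefficients: a unit moment at one end gives L/(3EI) there and L/(6EI) at the far end, so f₁₁ = f₂₂ = 3.6/EI and f₁₂ = f₂₁ = 1.8/EI.
Compatibility — zero rotation at each built-in end:
  3.6 M_X + 1.8 M_Y = 1629
  1.8 M_X + 3.6 M_Y = 1634
Solving the pair gives M_X = 300.5 kN·m and M_Y = 303.7 kN·m (hogging).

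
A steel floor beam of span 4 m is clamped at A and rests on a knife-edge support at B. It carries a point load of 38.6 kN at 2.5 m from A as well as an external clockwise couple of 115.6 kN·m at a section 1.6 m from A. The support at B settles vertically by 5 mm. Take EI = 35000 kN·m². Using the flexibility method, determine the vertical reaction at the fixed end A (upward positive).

Choose R_B as the redundant. The primary structure is the cantilever fixed at A.
Downward deflection at the released point B due to the loads:
  point load 38.6 at a = 2.5: Pa²(3L − a)/(6EI) = 382/EI
  clockwise couple 115.6 at a = 1.6: M₀a(2L − a)/(2EI) = 591.9/EI
  δ_0 = 973.9/EI
Flexibility coefficient — unit upward force at B: δ_{BB} = L³/(3EI) = 21.33/EI.
With EI = 35000 kN·m²: δ_0 = 0.027824 m and δ_{BB} = 0.00061 m/kN.
Compatibility — the beam at B must follow the support down by 0.005 m: δ_0 − R_B·δ_{BB} = 0.005, so R_B = (0.027824 − 0.005)/0.00061 = 37.45 kN.
Vertical equilibrium: R_A = ΣP − R_B = 38.6 − 37.45 = 1.154 kN.

R_A = 1.154 kN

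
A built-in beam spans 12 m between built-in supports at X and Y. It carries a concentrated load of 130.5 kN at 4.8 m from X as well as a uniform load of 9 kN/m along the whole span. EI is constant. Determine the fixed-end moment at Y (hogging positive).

M_Y = 258.3 kN·m

Take the two fixed-end moments M_X, M_Y as redundants; the released structure is the simple span XY.
On the primary (simply-supported) span, the end slopes from the loading are:
  at X: point load 130.5 at a = 4.8: Pab(L + b)/(6LEI) = 1203/EI
  at Y: point load 130.5 at a = 4.8: Pab(L + a)/(6LEI) = 1052/EI
  at X: UDL 9: wL³/(24EI) = 648/EI
  at Y: UDL 9: wL³/(24EI) = 648/EI
  θ_X0 = 1851/EI,  θ_Y0 = 1700/EI
Flexibility coefficients: a unit moment at one end gives L/(3EI) there and L/(6EI) at the far end, so f₁₁ = f₂₂ = 4/EI and f₁₂ = f₂₁ = 2/EI.
Compatibility — zero rotation at each built-in end:
  4 M_X + 2 M_Y = 1851
  2 M_X + 4 M_Y = 1700
Solving the pair gives M_X = 333.5 kN·m and M_Y = 258.3 kN·m (hogging).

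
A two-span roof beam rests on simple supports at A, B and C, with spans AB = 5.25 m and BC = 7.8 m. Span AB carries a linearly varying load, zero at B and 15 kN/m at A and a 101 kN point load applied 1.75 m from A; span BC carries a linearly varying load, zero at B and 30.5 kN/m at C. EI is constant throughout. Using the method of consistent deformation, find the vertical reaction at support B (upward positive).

R_B = 120.2 kN

Release continuity at B by inserting a hinge; the redundant is the internal moment M_B. The primary structure is two simply-supported spans AB and BC.
Rotations at B on the released spans (each span's end-slope, ×1/EI):
  span AB: triangular load, peak 15: 7w₀L³/(360EI) = 42.21/EI
  span AB: point load 101 at a = 1.75: Pab(L + a)/(6LEI) = 137.5/EI
  span BC: triangular load, peak 30.5: 7w₀L³/(360EI) = 281.4/EI
  relative rotation θ_0 = (179.7 + 281.4)/EI = 461.1/EI
A unit hogging moment at B produces rotation L₁/(3EI) + L₂/(3EI) = 4.35/EI.
Compatibility: M_B·(L₁+L₂)/(3EI) = θ_0, giving M_B = 106 kN·m (hogging).
Span AB, ΣM about A with M_B applied at B: R_B^{AB}·5.25 = 245.7 + 106, so R_B^{AB} = 66.98 kN and R_A = 140.4 − 66.98 = 73.39 kN.
Span BC, ΣM about C: R_B^{BC}·7.8 = 309.3 + 106, so R_B^{BC} = 53.24 kN and R_C = 119 − 53.24 = 65.71 kN.
R_B = 66.98 + 53.24 = 120.2 kN.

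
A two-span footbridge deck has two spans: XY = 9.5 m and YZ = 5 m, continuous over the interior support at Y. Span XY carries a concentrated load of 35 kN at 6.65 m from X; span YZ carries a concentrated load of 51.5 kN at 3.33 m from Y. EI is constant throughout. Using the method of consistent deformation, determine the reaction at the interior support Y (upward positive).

Release continuity at Y by inserting a hinge; the redundant is the internal moment M_Y. The primary structure is two simply-supported spans XY and YZ.
Rotations at Y on the released spans (each span's end-slope, ×1/EI):
  span XY: point load 35 at a = 6.65: Pab(L + a)/(6LEI) = 187.9/EI
  span YZ: point load 51.5 at a = 3.33: Pab(L + b)/(6LEI) = 63.68/EI
  relative rotation θ_0 = (187.9 + 63.68)/EI = 251.6/EI
A unit hogging moment at Y produces rotation L₁/(3EI) + L₂/(3EI) = 4.833/EI.
Compatibility: M_Y·(L₁+L₂)/(3EI) = θ_0, giving M_Y = 52.06 kN·m (hogging).
Span XY, ΣM about X with M_Y applied at Y: R_Y^{XY}·9.5 = 232.8 + 52.06, so R_Y^{XY} = 29.98 kN and R_X = 35 − 29.98 = 5.02 kN.
Span YZ, ΣM about Z: R_Y^{YZ}·5 = 86 + 52.06, so R_Y^{YZ} = 27.61 kN and R_Z = 51.5 − 27.61 = 23.89 kN.
R_Y = 29.98 + 27.61 = 57.59 kN.

R_Y = 57.59 kN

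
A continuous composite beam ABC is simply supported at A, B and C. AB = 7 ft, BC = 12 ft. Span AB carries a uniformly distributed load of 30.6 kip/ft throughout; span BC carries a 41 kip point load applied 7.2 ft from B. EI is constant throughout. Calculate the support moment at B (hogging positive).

Take M_B as the redundant. Released structure: two simple spans AB and BC with a hinge at B.
End slopes at the hinge B, treating each span as simply supported:
  span AB: UDL 30.6: wL³/(24EI) = 437.3/EI
  span BC: point load 41 at a = 7.2: Pab(L + b)/(6LEI) = 330.6/EI
  relative rotation θ_0 = (437.3 + 330.6)/EI = 767.9/EI
A unit hogging moment at B produces rotation L₁/(3EI) + L₂/(3EI) = 6.333/EI.
Slope continuity at B: θ_0 = M_B·6.333/EI, so M_B = 767.9/6.333 = 121.3 kip·ft (hogging).

M_B = 121.3 kip·ft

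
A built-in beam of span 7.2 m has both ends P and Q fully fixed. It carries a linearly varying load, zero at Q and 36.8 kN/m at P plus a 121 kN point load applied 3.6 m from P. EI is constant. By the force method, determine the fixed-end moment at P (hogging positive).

M_P = 204.3 kN·m

Release both end moments; the primary structure is a simply-supported span PQ with redundants M_P and M_Q.
On the primary (simply-supported) span, the end slopes from the loading are:
  at P: triangular load, peak 36.8: w₀L³/(45EI) = 305.2/EI
  at Q: triangular load, peak 36.8: 7w₀L³/(360EI) = 267.1/EI
  at P: point load 121 at a = 3.6: Pab(L + b)/(6LEI) = 392/EI
  at Q: point load 121 at a = 3.6: Pab(L + a)/(6LEI) = 392/EI
  θ_P0 = 697.3/EI,  θ_Q0 = 659.1/EI
Flexibility coefficients: a unit moment at one end gives L/(3EI) there and L/(6EI) at the far end, so f₁₁ = f₂₂ = 2.4/EI and f₁₂ = f₂₁ = 1.2/EI.
Compatibility — zero rotation at each built-in end:
  2.4 M_P + 1.2 M_Q = 697.3
  1.2 M_P + 2.4 M_Q = 659.1
Solving the pair gives M_P = 204.3 kN·m and M_Q = 172.5 kN·m (hogging).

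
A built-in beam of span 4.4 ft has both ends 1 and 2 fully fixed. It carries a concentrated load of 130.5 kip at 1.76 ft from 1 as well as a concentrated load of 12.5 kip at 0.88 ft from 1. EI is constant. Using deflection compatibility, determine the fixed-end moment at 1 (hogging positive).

Take the two fixed-end moments M_1, M_2 as redundants; the released structure is the simple span 12.
End rotations of the released simple span under the applied load (×1/EI):
  at 1: point load 130.5 at a = 1.76: Pab(L + b)/(6LEI) = 161.7/EI
  at 2: point load 130.5 at a = 1.76: Pab(L + a)/(6LEI) = 141.5/EI
  at 1: point load 12.5 at a = 0.88: Pab(L + b)/(6LEI) = 11.62/EI
  at 2: point load 12.5 at a = 0.88: Pab(L + a)/(6LEI) = 7.744/EI
  θ_10 = 173.3/EI,  θ_20 = 149.2/EI
Flexibility coefficients: a unit moment at one end gives L/(3EI) there and L/(6EI) at the far end, so f₁₁ = f₂₂ = 1.467/EI and f₁₂ = f₂₁ = 0.7333/EI.
Compatibility — zero rotation at each built-in end:
  1.467 M_1 + 0.7333 M_2 = 173.3
  0.7333 M_1 + 1.467 M_2 = 149.2
Solving the pair gives M_1 = 89.72 kip·ft and M_2 = 56.88 kip·ft (hogging).

M_1 = 89.72 kip·ft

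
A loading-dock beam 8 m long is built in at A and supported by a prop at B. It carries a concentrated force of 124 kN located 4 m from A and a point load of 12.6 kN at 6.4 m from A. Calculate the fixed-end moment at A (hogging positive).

Choose R_B as the redundant. The primary structure is the cantilever fixed at A.
Primary-structure tip deflection at B by superposition:
  point load 124 at a = 4: Pa²(3L − a)/(6EI) = 6613/EI
  point load 12.6 at a = 6.4: Pa²(3L − a)/(6EI) = 1514/EI
  δ_0 = 8127/EI
Tip deflection under a unit load at B: L³/(3EI) = 170.7/EI.
Compatibility at B: δ_0 − R_B·δ_{BB} = 0, so R_B = 8127/170.7 = 47.62 kN.
Moment equilibrium about A: M_A = Σ(load moments about A) − R_B·L = 576.6 − 47.62×8 = 195.7 kN·m.

M_A = 195.7 kN·m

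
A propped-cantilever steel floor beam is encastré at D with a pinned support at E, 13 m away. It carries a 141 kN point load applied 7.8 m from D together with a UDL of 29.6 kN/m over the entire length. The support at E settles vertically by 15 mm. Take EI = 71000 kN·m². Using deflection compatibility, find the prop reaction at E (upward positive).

Release the roller at E. Primary structure: cantilever fixed at D.
Deflection at E on the released cantilever, summing each load's contribution:
  point load 141 at a = 7.8: Pa²(3L − a)/(6EI) = 44608/EI
  UDL 29.6: wL⁴/(8EI) = 105676/EI
  δ_0 = 150284/EI
Tip deflection under a unit load at E: L³/(3EI) = 732.3/EI.
With EI = 71000 kN·m²: δ_0 = 2.1167 m and δ_{EE} = 0.010315 m/kN.
Compatibility — the beam at E must follow the support down by 0.015 m: δ_0 − R_E·δ_{EE} = 0.015, so R_E = (2.1167 − 0.015)/0.010315 = 203.8 kN.

R_E = 203.8 kN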